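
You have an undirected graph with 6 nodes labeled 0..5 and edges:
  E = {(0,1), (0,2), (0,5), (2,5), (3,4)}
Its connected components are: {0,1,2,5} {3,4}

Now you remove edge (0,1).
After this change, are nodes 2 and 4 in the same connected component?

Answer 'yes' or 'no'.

Answer: no

Derivation:
Initial components: {0,1,2,5} {3,4}
Removing edge (0,1): it was a bridge — component count 2 -> 3.
New components: {0,2,5} {1} {3,4}
Are 2 and 4 in the same component? no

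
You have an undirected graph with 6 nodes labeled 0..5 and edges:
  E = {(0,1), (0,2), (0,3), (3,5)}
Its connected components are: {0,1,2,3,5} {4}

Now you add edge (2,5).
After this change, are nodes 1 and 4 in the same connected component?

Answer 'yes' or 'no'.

Answer: no

Derivation:
Initial components: {0,1,2,3,5} {4}
Adding edge (2,5): both already in same component {0,1,2,3,5}. No change.
New components: {0,1,2,3,5} {4}
Are 1 and 4 in the same component? no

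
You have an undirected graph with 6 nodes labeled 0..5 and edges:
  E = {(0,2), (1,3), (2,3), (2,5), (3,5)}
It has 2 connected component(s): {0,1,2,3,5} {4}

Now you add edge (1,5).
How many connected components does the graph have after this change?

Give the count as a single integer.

Answer: 2

Derivation:
Initial component count: 2
Add (1,5): endpoints already in same component. Count unchanged: 2.
New component count: 2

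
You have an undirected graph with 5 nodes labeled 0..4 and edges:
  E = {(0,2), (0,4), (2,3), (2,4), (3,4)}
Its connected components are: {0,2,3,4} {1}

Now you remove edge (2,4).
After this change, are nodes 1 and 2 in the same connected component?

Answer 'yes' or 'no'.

Initial components: {0,2,3,4} {1}
Removing edge (2,4): not a bridge — component count unchanged at 2.
New components: {0,2,3,4} {1}
Are 1 and 2 in the same component? no

Answer: no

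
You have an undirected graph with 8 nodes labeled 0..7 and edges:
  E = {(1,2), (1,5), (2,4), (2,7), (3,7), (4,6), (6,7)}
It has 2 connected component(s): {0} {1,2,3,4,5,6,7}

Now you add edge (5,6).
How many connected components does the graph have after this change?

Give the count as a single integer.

Answer: 2

Derivation:
Initial component count: 2
Add (5,6): endpoints already in same component. Count unchanged: 2.
New component count: 2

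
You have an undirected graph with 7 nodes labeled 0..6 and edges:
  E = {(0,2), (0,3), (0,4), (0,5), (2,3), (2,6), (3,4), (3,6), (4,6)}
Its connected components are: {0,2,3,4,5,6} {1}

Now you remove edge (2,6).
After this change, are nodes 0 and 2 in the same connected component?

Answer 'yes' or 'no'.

Answer: yes

Derivation:
Initial components: {0,2,3,4,5,6} {1}
Removing edge (2,6): not a bridge — component count unchanged at 2.
New components: {0,2,3,4,5,6} {1}
Are 0 and 2 in the same component? yes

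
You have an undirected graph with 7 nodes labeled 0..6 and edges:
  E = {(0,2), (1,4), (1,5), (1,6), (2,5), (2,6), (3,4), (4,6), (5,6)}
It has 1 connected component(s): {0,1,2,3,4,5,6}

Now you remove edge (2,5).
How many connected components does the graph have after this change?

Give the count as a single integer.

Initial component count: 1
Remove (2,5): not a bridge. Count unchanged: 1.
  After removal, components: {0,1,2,3,4,5,6}
New component count: 1

Answer: 1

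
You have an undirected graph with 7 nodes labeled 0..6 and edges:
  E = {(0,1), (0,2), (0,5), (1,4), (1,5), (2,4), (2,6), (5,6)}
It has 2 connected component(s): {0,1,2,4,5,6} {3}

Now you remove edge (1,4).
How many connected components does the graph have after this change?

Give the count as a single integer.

Answer: 2

Derivation:
Initial component count: 2
Remove (1,4): not a bridge. Count unchanged: 2.
  After removal, components: {0,1,2,4,5,6} {3}
New component count: 2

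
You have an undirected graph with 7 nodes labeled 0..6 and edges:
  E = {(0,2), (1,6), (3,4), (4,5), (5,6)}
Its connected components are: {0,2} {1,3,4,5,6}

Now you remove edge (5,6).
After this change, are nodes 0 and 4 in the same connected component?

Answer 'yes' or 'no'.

Answer: no

Derivation:
Initial components: {0,2} {1,3,4,5,6}
Removing edge (5,6): it was a bridge — component count 2 -> 3.
New components: {0,2} {1,6} {3,4,5}
Are 0 and 4 in the same component? no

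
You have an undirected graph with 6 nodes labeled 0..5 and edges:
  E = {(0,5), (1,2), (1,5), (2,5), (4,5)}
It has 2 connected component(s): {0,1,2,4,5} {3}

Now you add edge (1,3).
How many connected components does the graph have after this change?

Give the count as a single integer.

Initial component count: 2
Add (1,3): merges two components. Count decreases: 2 -> 1.
New component count: 1

Answer: 1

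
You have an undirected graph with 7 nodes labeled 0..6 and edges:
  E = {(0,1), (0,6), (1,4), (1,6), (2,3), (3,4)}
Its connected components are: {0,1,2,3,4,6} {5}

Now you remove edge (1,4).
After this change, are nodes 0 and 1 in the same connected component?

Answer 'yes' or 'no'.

Initial components: {0,1,2,3,4,6} {5}
Removing edge (1,4): it was a bridge — component count 2 -> 3.
New components: {0,1,6} {2,3,4} {5}
Are 0 and 1 in the same component? yes

Answer: yes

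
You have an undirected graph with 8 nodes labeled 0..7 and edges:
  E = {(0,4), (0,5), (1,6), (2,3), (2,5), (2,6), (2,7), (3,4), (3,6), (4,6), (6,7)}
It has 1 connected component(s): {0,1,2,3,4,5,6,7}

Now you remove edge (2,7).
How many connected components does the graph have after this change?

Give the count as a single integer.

Initial component count: 1
Remove (2,7): not a bridge. Count unchanged: 1.
  After removal, components: {0,1,2,3,4,5,6,7}
New component count: 1

Answer: 1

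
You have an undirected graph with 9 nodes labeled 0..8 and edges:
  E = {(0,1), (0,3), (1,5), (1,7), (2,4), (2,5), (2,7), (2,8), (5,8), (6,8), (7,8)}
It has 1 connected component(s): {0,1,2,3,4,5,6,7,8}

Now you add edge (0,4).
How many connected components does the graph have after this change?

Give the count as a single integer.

Answer: 1

Derivation:
Initial component count: 1
Add (0,4): endpoints already in same component. Count unchanged: 1.
New component count: 1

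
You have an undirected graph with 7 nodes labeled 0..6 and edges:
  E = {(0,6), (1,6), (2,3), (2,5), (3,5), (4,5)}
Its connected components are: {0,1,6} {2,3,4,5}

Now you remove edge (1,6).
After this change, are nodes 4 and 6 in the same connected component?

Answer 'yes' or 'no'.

Initial components: {0,1,6} {2,3,4,5}
Removing edge (1,6): it was a bridge — component count 2 -> 3.
New components: {0,6} {1} {2,3,4,5}
Are 4 and 6 in the same component? no

Answer: no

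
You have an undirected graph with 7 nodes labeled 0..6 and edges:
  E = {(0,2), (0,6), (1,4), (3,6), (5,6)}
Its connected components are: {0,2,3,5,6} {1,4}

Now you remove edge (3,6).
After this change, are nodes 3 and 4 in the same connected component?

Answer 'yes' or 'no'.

Answer: no

Derivation:
Initial components: {0,2,3,5,6} {1,4}
Removing edge (3,6): it was a bridge — component count 2 -> 3.
New components: {0,2,5,6} {1,4} {3}
Are 3 and 4 in the same component? no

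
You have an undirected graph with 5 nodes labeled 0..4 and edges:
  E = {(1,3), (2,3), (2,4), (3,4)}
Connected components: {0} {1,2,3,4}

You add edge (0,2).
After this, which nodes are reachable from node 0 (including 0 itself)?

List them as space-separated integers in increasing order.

Answer: 0 1 2 3 4

Derivation:
Before: nodes reachable from 0: {0}
Adding (0,2): merges 0's component with another. Reachability grows.
After: nodes reachable from 0: {0,1,2,3,4}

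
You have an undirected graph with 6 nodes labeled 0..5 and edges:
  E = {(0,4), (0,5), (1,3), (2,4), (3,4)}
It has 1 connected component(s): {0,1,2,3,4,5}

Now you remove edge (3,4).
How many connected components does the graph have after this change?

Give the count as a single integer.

Answer: 2

Derivation:
Initial component count: 1
Remove (3,4): it was a bridge. Count increases: 1 -> 2.
  After removal, components: {0,2,4,5} {1,3}
New component count: 2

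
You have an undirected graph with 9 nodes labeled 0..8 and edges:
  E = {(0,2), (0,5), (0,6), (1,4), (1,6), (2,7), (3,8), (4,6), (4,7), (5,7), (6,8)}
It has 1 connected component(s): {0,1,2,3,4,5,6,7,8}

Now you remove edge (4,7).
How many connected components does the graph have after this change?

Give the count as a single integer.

Initial component count: 1
Remove (4,7): not a bridge. Count unchanged: 1.
  After removal, components: {0,1,2,3,4,5,6,7,8}
New component count: 1

Answer: 1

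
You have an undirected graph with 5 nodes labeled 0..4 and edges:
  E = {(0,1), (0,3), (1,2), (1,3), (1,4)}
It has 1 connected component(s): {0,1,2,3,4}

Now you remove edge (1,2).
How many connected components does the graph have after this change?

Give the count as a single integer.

Answer: 2

Derivation:
Initial component count: 1
Remove (1,2): it was a bridge. Count increases: 1 -> 2.
  After removal, components: {0,1,3,4} {2}
New component count: 2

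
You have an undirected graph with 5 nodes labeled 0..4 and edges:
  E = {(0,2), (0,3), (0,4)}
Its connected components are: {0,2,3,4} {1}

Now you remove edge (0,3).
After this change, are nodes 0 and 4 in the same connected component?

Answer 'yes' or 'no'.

Answer: yes

Derivation:
Initial components: {0,2,3,4} {1}
Removing edge (0,3): it was a bridge — component count 2 -> 3.
New components: {0,2,4} {1} {3}
Are 0 and 4 in the same component? yes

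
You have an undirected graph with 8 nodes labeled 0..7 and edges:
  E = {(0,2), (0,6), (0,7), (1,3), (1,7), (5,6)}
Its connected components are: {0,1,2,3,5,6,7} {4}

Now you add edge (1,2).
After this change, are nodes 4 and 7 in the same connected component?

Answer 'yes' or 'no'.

Answer: no

Derivation:
Initial components: {0,1,2,3,5,6,7} {4}
Adding edge (1,2): both already in same component {0,1,2,3,5,6,7}. No change.
New components: {0,1,2,3,5,6,7} {4}
Are 4 and 7 in the same component? no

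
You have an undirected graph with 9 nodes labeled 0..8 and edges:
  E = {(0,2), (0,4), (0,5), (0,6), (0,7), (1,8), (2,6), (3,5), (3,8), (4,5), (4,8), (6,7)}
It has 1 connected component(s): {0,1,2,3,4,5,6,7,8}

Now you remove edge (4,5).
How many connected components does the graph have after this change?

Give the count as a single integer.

Answer: 1

Derivation:
Initial component count: 1
Remove (4,5): not a bridge. Count unchanged: 1.
  After removal, components: {0,1,2,3,4,5,6,7,8}
New component count: 1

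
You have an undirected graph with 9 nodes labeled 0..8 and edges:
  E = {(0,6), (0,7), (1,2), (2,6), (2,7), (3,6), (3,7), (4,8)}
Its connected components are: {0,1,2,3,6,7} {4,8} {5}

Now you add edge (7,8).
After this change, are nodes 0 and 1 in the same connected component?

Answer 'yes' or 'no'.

Answer: yes

Derivation:
Initial components: {0,1,2,3,6,7} {4,8} {5}
Adding edge (7,8): merges {0,1,2,3,6,7} and {4,8}.
New components: {0,1,2,3,4,6,7,8} {5}
Are 0 and 1 in the same component? yes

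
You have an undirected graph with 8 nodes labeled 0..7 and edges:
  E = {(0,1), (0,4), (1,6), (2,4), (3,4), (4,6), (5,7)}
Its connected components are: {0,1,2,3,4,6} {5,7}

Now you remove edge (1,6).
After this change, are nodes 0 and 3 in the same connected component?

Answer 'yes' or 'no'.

Initial components: {0,1,2,3,4,6} {5,7}
Removing edge (1,6): not a bridge — component count unchanged at 2.
New components: {0,1,2,3,4,6} {5,7}
Are 0 and 3 in the same component? yes

Answer: yes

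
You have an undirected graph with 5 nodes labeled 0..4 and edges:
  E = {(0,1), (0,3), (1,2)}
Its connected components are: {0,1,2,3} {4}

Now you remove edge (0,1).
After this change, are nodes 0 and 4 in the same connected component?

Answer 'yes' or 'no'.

Initial components: {0,1,2,3} {4}
Removing edge (0,1): it was a bridge — component count 2 -> 3.
New components: {0,3} {1,2} {4}
Are 0 and 4 in the same component? no

Answer: no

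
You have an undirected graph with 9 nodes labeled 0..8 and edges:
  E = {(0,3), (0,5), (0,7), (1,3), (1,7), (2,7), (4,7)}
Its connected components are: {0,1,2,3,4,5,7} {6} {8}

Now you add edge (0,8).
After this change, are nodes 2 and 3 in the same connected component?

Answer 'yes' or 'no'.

Answer: yes

Derivation:
Initial components: {0,1,2,3,4,5,7} {6} {8}
Adding edge (0,8): merges {0,1,2,3,4,5,7} and {8}.
New components: {0,1,2,3,4,5,7,8} {6}
Are 2 and 3 in the same component? yes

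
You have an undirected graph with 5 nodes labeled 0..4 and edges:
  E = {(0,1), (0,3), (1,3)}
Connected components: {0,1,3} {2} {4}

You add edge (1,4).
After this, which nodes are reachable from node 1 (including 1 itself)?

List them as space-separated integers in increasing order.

Before: nodes reachable from 1: {0,1,3}
Adding (1,4): merges 1's component with another. Reachability grows.
After: nodes reachable from 1: {0,1,3,4}

Answer: 0 1 3 4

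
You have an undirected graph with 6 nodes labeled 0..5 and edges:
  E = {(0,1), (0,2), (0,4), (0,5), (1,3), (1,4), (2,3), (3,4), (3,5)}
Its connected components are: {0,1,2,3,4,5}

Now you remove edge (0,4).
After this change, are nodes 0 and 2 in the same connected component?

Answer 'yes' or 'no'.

Answer: yes

Derivation:
Initial components: {0,1,2,3,4,5}
Removing edge (0,4): not a bridge — component count unchanged at 1.
New components: {0,1,2,3,4,5}
Are 0 and 2 in the same component? yes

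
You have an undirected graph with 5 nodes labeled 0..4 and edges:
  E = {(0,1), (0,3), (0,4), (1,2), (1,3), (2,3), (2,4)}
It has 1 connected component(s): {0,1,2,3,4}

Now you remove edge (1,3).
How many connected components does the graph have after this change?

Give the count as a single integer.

Answer: 1

Derivation:
Initial component count: 1
Remove (1,3): not a bridge. Count unchanged: 1.
  After removal, components: {0,1,2,3,4}
New component count: 1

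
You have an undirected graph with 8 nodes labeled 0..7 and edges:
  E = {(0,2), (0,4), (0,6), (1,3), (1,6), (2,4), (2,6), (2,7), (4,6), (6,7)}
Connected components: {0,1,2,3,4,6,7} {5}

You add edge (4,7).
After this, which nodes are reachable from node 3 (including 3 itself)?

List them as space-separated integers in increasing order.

Before: nodes reachable from 3: {0,1,2,3,4,6,7}
Adding (4,7): both endpoints already in same component. Reachability from 3 unchanged.
After: nodes reachable from 3: {0,1,2,3,4,6,7}

Answer: 0 1 2 3 4 6 7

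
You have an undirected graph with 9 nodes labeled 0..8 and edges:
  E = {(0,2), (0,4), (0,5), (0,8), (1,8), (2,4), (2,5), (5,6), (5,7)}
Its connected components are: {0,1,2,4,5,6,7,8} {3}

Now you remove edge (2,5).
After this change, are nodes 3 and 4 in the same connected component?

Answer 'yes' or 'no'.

Answer: no

Derivation:
Initial components: {0,1,2,4,5,6,7,8} {3}
Removing edge (2,5): not a bridge — component count unchanged at 2.
New components: {0,1,2,4,5,6,7,8} {3}
Are 3 and 4 in the same component? no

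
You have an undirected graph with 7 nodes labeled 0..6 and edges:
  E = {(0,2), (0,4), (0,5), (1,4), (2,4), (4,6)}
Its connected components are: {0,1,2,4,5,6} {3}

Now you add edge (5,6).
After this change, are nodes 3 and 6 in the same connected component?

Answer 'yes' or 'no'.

Initial components: {0,1,2,4,5,6} {3}
Adding edge (5,6): both already in same component {0,1,2,4,5,6}. No change.
New components: {0,1,2,4,5,6} {3}
Are 3 and 6 in the same component? no

Answer: no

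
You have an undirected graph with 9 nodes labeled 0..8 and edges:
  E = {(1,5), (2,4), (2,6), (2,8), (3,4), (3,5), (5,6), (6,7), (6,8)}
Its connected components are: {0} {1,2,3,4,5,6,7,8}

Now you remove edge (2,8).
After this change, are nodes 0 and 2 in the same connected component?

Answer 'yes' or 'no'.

Initial components: {0} {1,2,3,4,5,6,7,8}
Removing edge (2,8): not a bridge — component count unchanged at 2.
New components: {0} {1,2,3,4,5,6,7,8}
Are 0 and 2 in the same component? no

Answer: no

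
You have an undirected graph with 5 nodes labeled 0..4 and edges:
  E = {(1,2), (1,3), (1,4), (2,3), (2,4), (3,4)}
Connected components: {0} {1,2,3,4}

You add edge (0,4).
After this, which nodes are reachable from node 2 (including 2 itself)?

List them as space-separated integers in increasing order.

Before: nodes reachable from 2: {1,2,3,4}
Adding (0,4): merges 2's component with another. Reachability grows.
After: nodes reachable from 2: {0,1,2,3,4}

Answer: 0 1 2 3 4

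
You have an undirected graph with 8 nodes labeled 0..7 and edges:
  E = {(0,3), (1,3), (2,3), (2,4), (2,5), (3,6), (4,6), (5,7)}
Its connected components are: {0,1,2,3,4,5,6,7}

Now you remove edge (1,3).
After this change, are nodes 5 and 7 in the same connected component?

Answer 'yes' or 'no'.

Answer: yes

Derivation:
Initial components: {0,1,2,3,4,5,6,7}
Removing edge (1,3): it was a bridge — component count 1 -> 2.
New components: {0,2,3,4,5,6,7} {1}
Are 5 and 7 in the same component? yes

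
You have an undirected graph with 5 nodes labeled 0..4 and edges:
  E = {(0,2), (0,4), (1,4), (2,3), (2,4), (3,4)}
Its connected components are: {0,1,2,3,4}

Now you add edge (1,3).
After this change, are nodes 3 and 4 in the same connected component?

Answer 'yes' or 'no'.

Initial components: {0,1,2,3,4}
Adding edge (1,3): both already in same component {0,1,2,3,4}. No change.
New components: {0,1,2,3,4}
Are 3 and 4 in the same component? yes

Answer: yes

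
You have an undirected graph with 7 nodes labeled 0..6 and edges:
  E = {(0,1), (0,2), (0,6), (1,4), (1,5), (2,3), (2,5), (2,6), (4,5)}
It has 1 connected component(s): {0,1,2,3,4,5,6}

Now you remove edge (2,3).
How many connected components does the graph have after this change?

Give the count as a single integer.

Initial component count: 1
Remove (2,3): it was a bridge. Count increases: 1 -> 2.
  After removal, components: {0,1,2,4,5,6} {3}
New component count: 2

Answer: 2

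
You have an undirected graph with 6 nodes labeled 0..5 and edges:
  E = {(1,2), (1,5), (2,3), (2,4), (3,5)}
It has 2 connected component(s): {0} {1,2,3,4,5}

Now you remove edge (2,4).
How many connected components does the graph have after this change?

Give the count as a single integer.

Answer: 3

Derivation:
Initial component count: 2
Remove (2,4): it was a bridge. Count increases: 2 -> 3.
  After removal, components: {0} {1,2,3,5} {4}
New component count: 3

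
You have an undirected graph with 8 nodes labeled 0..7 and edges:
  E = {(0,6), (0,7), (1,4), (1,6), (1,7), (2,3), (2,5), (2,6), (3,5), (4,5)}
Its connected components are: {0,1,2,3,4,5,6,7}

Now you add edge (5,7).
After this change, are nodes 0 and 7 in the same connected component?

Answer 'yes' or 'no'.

Initial components: {0,1,2,3,4,5,6,7}
Adding edge (5,7): both already in same component {0,1,2,3,4,5,6,7}. No change.
New components: {0,1,2,3,4,5,6,7}
Are 0 and 7 in the same component? yes

Answer: yes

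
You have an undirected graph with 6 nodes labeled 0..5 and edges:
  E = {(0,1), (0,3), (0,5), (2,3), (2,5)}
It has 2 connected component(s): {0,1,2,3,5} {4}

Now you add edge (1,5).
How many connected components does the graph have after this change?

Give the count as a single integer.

Initial component count: 2
Add (1,5): endpoints already in same component. Count unchanged: 2.
New component count: 2

Answer: 2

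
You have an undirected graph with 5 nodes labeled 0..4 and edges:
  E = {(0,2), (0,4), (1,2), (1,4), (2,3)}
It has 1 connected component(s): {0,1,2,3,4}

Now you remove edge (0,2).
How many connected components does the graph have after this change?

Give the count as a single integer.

Initial component count: 1
Remove (0,2): not a bridge. Count unchanged: 1.
  After removal, components: {0,1,2,3,4}
New component count: 1

Answer: 1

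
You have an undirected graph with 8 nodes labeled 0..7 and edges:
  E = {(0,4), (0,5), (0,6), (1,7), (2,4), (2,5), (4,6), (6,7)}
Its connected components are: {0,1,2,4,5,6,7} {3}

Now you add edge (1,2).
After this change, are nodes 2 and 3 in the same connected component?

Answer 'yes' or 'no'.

Initial components: {0,1,2,4,5,6,7} {3}
Adding edge (1,2): both already in same component {0,1,2,4,5,6,7}. No change.
New components: {0,1,2,4,5,6,7} {3}
Are 2 and 3 in the same component? no

Answer: no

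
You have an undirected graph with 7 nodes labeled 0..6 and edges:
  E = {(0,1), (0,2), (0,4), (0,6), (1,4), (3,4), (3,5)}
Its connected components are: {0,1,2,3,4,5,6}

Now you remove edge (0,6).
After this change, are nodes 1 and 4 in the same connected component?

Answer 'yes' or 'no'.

Answer: yes

Derivation:
Initial components: {0,1,2,3,4,5,6}
Removing edge (0,6): it was a bridge — component count 1 -> 2.
New components: {0,1,2,3,4,5} {6}
Are 1 and 4 in the same component? yes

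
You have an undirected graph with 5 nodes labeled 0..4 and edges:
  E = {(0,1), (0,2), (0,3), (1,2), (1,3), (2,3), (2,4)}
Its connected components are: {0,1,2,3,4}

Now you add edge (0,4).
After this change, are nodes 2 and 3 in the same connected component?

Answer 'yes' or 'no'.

Initial components: {0,1,2,3,4}
Adding edge (0,4): both already in same component {0,1,2,3,4}. No change.
New components: {0,1,2,3,4}
Are 2 and 3 in the same component? yes

Answer: yes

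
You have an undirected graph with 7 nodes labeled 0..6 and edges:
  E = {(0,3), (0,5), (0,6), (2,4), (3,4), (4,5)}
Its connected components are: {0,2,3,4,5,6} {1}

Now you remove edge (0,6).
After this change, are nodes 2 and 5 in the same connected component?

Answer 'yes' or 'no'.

Answer: yes

Derivation:
Initial components: {0,2,3,4,5,6} {1}
Removing edge (0,6): it was a bridge — component count 2 -> 3.
New components: {0,2,3,4,5} {1} {6}
Are 2 and 5 in the same component? yes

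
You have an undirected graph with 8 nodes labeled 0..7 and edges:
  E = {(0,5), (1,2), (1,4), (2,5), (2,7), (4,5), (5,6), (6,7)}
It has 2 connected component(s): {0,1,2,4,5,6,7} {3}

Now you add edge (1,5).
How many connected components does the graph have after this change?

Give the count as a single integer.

Answer: 2

Derivation:
Initial component count: 2
Add (1,5): endpoints already in same component. Count unchanged: 2.
New component count: 2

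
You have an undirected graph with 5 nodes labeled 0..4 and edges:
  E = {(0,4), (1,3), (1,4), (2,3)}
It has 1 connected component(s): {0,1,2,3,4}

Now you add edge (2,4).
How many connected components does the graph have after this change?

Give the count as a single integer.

Initial component count: 1
Add (2,4): endpoints already in same component. Count unchanged: 1.
New component count: 1

Answer: 1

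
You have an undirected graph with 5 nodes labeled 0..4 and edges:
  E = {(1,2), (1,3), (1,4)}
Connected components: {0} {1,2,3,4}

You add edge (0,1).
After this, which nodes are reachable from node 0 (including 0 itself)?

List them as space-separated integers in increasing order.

Answer: 0 1 2 3 4

Derivation:
Before: nodes reachable from 0: {0}
Adding (0,1): merges 0's component with another. Reachability grows.
After: nodes reachable from 0: {0,1,2,3,4}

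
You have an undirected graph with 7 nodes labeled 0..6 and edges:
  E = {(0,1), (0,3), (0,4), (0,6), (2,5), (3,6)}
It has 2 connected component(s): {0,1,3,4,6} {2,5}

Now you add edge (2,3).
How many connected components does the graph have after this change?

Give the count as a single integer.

Initial component count: 2
Add (2,3): merges two components. Count decreases: 2 -> 1.
New component count: 1

Answer: 1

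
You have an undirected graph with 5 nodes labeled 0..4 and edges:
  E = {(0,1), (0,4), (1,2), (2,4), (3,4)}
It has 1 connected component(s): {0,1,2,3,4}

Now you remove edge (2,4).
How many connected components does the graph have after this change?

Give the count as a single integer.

Answer: 1

Derivation:
Initial component count: 1
Remove (2,4): not a bridge. Count unchanged: 1.
  After removal, components: {0,1,2,3,4}
New component count: 1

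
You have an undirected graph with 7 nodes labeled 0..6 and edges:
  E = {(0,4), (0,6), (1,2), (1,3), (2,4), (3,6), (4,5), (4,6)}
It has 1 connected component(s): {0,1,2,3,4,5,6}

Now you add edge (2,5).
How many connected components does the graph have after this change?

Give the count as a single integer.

Answer: 1

Derivation:
Initial component count: 1
Add (2,5): endpoints already in same component. Count unchanged: 1.
New component count: 1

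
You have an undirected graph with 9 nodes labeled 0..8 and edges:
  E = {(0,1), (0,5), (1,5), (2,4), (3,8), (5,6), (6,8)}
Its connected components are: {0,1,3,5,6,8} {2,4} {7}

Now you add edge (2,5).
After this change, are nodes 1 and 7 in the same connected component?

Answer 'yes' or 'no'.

Answer: no

Derivation:
Initial components: {0,1,3,5,6,8} {2,4} {7}
Adding edge (2,5): merges {2,4} and {0,1,3,5,6,8}.
New components: {0,1,2,3,4,5,6,8} {7}
Are 1 and 7 in the same component? no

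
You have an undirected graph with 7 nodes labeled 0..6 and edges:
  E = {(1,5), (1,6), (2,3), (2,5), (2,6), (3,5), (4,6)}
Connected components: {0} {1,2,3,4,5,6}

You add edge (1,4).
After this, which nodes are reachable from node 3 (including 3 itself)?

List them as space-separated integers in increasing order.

Before: nodes reachable from 3: {1,2,3,4,5,6}
Adding (1,4): both endpoints already in same component. Reachability from 3 unchanged.
After: nodes reachable from 3: {1,2,3,4,5,6}

Answer: 1 2 3 4 5 6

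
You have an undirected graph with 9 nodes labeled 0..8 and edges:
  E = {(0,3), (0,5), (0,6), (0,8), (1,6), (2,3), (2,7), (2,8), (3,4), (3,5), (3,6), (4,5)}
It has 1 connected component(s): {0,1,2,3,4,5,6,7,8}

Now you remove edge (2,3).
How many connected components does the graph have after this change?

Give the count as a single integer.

Initial component count: 1
Remove (2,3): not a bridge. Count unchanged: 1.
  After removal, components: {0,1,2,3,4,5,6,7,8}
New component count: 1

Answer: 1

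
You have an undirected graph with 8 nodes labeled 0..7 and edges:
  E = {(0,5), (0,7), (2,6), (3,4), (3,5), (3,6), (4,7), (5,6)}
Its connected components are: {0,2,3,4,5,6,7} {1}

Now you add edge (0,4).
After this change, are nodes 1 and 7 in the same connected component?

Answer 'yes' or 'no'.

Initial components: {0,2,3,4,5,6,7} {1}
Adding edge (0,4): both already in same component {0,2,3,4,5,6,7}. No change.
New components: {0,2,3,4,5,6,7} {1}
Are 1 and 7 in the same component? no

Answer: no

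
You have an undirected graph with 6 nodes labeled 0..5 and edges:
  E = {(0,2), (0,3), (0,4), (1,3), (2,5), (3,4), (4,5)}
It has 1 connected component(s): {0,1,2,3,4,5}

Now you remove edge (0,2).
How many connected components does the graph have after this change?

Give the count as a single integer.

Answer: 1

Derivation:
Initial component count: 1
Remove (0,2): not a bridge. Count unchanged: 1.
  After removal, components: {0,1,2,3,4,5}
New component count: 1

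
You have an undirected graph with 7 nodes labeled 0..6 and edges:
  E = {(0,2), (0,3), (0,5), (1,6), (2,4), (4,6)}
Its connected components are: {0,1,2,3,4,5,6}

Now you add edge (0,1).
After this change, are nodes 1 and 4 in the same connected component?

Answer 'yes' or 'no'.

Initial components: {0,1,2,3,4,5,6}
Adding edge (0,1): both already in same component {0,1,2,3,4,5,6}. No change.
New components: {0,1,2,3,4,5,6}
Are 1 and 4 in the same component? yes

Answer: yes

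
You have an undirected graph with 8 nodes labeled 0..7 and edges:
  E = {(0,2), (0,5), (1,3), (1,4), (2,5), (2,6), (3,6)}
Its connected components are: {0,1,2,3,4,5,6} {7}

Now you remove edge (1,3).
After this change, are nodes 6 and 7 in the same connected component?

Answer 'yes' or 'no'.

Initial components: {0,1,2,3,4,5,6} {7}
Removing edge (1,3): it was a bridge — component count 2 -> 3.
New components: {0,2,3,5,6} {1,4} {7}
Are 6 and 7 in the same component? no

Answer: no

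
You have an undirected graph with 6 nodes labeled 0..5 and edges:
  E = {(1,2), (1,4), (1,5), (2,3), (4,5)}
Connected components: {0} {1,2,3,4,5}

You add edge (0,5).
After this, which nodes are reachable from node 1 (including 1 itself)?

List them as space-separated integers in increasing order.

Before: nodes reachable from 1: {1,2,3,4,5}
Adding (0,5): merges 1's component with another. Reachability grows.
After: nodes reachable from 1: {0,1,2,3,4,5}

Answer: 0 1 2 3 4 5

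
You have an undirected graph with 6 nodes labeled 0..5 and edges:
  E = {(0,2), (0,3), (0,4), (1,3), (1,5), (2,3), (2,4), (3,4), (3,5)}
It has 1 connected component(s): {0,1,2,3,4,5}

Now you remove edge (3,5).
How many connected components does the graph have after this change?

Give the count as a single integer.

Answer: 1

Derivation:
Initial component count: 1
Remove (3,5): not a bridge. Count unchanged: 1.
  After removal, components: {0,1,2,3,4,5}
New component count: 1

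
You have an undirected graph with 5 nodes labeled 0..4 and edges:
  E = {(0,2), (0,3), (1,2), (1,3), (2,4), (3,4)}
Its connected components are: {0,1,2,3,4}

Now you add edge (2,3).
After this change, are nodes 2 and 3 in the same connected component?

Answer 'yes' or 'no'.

Initial components: {0,1,2,3,4}
Adding edge (2,3): both already in same component {0,1,2,3,4}. No change.
New components: {0,1,2,3,4}
Are 2 and 3 in the same component? yes

Answer: yes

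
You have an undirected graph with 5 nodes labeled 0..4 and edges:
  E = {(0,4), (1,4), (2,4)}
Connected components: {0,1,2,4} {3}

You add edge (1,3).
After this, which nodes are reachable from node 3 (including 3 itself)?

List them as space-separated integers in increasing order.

Before: nodes reachable from 3: {3}
Adding (1,3): merges 3's component with another. Reachability grows.
After: nodes reachable from 3: {0,1,2,3,4}

Answer: 0 1 2 3 4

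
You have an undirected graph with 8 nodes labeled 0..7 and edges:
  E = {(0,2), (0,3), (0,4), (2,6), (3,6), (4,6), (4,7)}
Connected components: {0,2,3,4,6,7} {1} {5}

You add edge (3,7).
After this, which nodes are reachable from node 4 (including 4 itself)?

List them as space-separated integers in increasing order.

Answer: 0 2 3 4 6 7

Derivation:
Before: nodes reachable from 4: {0,2,3,4,6,7}
Adding (3,7): both endpoints already in same component. Reachability from 4 unchanged.
After: nodes reachable from 4: {0,2,3,4,6,7}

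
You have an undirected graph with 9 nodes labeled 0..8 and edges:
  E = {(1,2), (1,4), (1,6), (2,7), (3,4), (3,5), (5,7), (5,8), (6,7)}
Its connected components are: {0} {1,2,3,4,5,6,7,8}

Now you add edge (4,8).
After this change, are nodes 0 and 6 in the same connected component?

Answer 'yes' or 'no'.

Answer: no

Derivation:
Initial components: {0} {1,2,3,4,5,6,7,8}
Adding edge (4,8): both already in same component {1,2,3,4,5,6,7,8}. No change.
New components: {0} {1,2,3,4,5,6,7,8}
Are 0 and 6 in the same component? no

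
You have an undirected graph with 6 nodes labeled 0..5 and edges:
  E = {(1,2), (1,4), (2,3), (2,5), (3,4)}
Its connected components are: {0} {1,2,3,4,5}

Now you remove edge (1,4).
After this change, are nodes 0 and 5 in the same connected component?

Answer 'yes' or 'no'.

Answer: no

Derivation:
Initial components: {0} {1,2,3,4,5}
Removing edge (1,4): not a bridge — component count unchanged at 2.
New components: {0} {1,2,3,4,5}
Are 0 and 5 in the same component? no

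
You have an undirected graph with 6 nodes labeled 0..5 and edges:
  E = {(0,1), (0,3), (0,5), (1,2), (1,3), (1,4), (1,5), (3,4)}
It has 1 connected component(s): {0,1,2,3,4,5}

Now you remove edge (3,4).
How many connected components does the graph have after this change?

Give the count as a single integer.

Initial component count: 1
Remove (3,4): not a bridge. Count unchanged: 1.
  After removal, components: {0,1,2,3,4,5}
New component count: 1

Answer: 1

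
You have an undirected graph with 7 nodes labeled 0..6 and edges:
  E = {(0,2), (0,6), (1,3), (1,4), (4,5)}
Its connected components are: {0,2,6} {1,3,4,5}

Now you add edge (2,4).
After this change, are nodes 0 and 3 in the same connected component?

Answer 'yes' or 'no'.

Answer: yes

Derivation:
Initial components: {0,2,6} {1,3,4,5}
Adding edge (2,4): merges {0,2,6} and {1,3,4,5}.
New components: {0,1,2,3,4,5,6}
Are 0 and 3 in the same component? yes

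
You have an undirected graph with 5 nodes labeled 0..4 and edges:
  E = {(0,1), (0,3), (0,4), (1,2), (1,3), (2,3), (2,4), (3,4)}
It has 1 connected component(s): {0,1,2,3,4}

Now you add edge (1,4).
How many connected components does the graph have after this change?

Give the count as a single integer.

Answer: 1

Derivation:
Initial component count: 1
Add (1,4): endpoints already in same component. Count unchanged: 1.
New component count: 1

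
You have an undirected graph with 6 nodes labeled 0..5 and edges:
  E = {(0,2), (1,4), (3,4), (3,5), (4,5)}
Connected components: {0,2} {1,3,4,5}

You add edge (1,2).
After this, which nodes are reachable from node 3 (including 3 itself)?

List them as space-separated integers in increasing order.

Before: nodes reachable from 3: {1,3,4,5}
Adding (1,2): merges 3's component with another. Reachability grows.
After: nodes reachable from 3: {0,1,2,3,4,5}

Answer: 0 1 2 3 4 5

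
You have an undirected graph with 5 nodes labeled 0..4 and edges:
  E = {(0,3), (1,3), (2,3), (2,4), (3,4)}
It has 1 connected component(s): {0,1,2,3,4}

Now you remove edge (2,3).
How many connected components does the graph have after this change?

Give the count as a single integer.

Answer: 1

Derivation:
Initial component count: 1
Remove (2,3): not a bridge. Count unchanged: 1.
  After removal, components: {0,1,2,3,4}
New component count: 1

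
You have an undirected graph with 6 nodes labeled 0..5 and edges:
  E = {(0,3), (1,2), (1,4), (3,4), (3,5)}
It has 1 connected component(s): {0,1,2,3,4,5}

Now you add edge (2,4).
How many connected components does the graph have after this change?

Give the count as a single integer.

Initial component count: 1
Add (2,4): endpoints already in same component. Count unchanged: 1.
New component count: 1

Answer: 1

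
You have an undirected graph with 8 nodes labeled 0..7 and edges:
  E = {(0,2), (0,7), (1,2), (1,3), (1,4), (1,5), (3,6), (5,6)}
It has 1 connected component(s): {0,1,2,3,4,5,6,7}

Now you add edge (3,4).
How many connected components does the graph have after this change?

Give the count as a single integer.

Answer: 1

Derivation:
Initial component count: 1
Add (3,4): endpoints already in same component. Count unchanged: 1.
New component count: 1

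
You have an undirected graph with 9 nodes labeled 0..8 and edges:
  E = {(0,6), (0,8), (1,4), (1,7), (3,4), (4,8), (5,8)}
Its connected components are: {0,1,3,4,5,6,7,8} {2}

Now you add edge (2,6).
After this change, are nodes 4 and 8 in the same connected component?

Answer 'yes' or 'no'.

Initial components: {0,1,3,4,5,6,7,8} {2}
Adding edge (2,6): merges {2} and {0,1,3,4,5,6,7,8}.
New components: {0,1,2,3,4,5,6,7,8}
Are 4 and 8 in the same component? yes

Answer: yes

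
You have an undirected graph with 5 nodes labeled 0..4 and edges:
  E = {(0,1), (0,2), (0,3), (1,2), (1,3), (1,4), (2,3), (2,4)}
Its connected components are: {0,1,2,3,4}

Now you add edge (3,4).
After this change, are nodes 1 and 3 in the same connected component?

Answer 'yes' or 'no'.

Initial components: {0,1,2,3,4}
Adding edge (3,4): both already in same component {0,1,2,3,4}. No change.
New components: {0,1,2,3,4}
Are 1 and 3 in the same component? yes

Answer: yes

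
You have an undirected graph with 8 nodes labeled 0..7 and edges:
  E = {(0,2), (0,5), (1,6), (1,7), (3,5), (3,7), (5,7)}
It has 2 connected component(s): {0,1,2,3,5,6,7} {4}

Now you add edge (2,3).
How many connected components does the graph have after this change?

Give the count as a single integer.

Answer: 2

Derivation:
Initial component count: 2
Add (2,3): endpoints already in same component. Count unchanged: 2.
New component count: 2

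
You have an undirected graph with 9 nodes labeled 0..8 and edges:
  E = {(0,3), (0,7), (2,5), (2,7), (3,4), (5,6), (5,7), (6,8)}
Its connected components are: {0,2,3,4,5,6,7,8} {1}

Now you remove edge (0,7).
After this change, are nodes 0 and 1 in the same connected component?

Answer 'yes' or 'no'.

Initial components: {0,2,3,4,5,6,7,8} {1}
Removing edge (0,7): it was a bridge — component count 2 -> 3.
New components: {0,3,4} {1} {2,5,6,7,8}
Are 0 and 1 in the same component? no

Answer: no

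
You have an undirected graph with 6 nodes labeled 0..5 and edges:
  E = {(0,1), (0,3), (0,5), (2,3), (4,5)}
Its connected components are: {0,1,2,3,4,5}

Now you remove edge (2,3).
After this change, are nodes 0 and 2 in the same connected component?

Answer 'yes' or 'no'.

Answer: no

Derivation:
Initial components: {0,1,2,3,4,5}
Removing edge (2,3): it was a bridge — component count 1 -> 2.
New components: {0,1,3,4,5} {2}
Are 0 and 2 in the same component? no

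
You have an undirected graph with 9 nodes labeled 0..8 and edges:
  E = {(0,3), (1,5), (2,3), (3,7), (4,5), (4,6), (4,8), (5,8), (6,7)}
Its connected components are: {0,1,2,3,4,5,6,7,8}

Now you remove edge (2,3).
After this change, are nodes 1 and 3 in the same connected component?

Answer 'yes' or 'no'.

Answer: yes

Derivation:
Initial components: {0,1,2,3,4,5,6,7,8}
Removing edge (2,3): it was a bridge — component count 1 -> 2.
New components: {0,1,3,4,5,6,7,8} {2}
Are 1 and 3 in the same component? yes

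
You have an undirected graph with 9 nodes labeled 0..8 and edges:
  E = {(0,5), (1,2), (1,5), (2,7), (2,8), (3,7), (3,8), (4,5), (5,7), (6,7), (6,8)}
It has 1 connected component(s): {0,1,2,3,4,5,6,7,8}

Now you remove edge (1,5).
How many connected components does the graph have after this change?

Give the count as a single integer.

Initial component count: 1
Remove (1,5): not a bridge. Count unchanged: 1.
  After removal, components: {0,1,2,3,4,5,6,7,8}
New component count: 1

Answer: 1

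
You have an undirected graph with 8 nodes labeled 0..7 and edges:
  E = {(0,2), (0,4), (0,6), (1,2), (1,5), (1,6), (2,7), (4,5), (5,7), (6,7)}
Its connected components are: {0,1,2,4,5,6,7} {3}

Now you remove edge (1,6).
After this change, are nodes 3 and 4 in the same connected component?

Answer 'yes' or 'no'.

Initial components: {0,1,2,4,5,6,7} {3}
Removing edge (1,6): not a bridge — component count unchanged at 2.
New components: {0,1,2,4,5,6,7} {3}
Are 3 and 4 in the same component? no

Answer: no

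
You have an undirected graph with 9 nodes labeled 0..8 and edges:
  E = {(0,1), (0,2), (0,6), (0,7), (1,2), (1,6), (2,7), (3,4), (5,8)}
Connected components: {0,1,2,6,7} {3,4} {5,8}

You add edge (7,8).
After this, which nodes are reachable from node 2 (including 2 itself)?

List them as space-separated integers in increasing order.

Before: nodes reachable from 2: {0,1,2,6,7}
Adding (7,8): merges 2's component with another. Reachability grows.
After: nodes reachable from 2: {0,1,2,5,6,7,8}

Answer: 0 1 2 5 6 7 8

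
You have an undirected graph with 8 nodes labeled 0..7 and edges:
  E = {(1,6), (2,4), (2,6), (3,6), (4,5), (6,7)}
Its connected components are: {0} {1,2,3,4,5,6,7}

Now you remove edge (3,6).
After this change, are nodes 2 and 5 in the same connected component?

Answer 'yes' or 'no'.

Answer: yes

Derivation:
Initial components: {0} {1,2,3,4,5,6,7}
Removing edge (3,6): it was a bridge — component count 2 -> 3.
New components: {0} {1,2,4,5,6,7} {3}
Are 2 and 5 in the same component? yes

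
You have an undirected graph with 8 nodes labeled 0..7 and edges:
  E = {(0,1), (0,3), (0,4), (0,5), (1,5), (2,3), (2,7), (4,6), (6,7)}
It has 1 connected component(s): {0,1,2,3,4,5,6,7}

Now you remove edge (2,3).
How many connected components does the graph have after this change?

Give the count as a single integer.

Initial component count: 1
Remove (2,3): not a bridge. Count unchanged: 1.
  After removal, components: {0,1,2,3,4,5,6,7}
New component count: 1

Answer: 1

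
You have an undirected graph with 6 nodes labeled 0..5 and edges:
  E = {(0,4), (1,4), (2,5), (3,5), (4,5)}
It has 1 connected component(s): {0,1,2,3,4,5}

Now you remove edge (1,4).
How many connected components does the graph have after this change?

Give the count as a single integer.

Initial component count: 1
Remove (1,4): it was a bridge. Count increases: 1 -> 2.
  After removal, components: {0,2,3,4,5} {1}
New component count: 2

Answer: 2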